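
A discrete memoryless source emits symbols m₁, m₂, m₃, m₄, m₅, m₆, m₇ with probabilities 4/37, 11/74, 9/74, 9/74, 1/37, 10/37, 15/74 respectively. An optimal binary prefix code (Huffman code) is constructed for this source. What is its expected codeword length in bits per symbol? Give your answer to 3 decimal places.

2.662 bits/symbol

Repeatedly combine the two least-probable nodes; the expected code length is the sum of the merged weights.
merge 1/37 + 4/37 → 5/37
merge 9/74 + 9/74 → 9/37
merge 5/37 + 11/74 → 21/74
merge 15/74 + 9/37 → 33/74
merge 10/37 + 21/74 → 41/74
merge 33/74 + 41/74 → 1
L = 5/37 + 9/37 + 21/74 + 33/74 + 41/74 + 1 = 197/74 ≈ 2.662 bits/symbol.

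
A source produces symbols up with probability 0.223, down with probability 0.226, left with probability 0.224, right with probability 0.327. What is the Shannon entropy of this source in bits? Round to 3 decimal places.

H = −Σ pᵢ log₂ pᵢ.
−0.223·log₂(0.223) = 0.4828
−0.226·log₂(0.226) = 0.4849
−0.224·log₂(0.224) = 0.4835
−0.327·log₂(0.327) = 0.5273
Sum ≈ 1.9785 → 1.978 bits.

1.978 bits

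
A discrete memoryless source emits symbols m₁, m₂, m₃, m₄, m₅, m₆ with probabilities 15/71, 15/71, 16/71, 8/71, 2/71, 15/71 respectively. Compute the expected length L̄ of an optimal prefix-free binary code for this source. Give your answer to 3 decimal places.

Repeatedly combine the two least-probable nodes; the expected code length is the sum of the merged weights.
merge 2/71 + 8/71 → 10/71
merge 10/71 + 15/71 → 25/71
merge 15/71 + 15/71 → 30/71
merge 16/71 + 25/71 → 41/71
merge 30/71 + 41/71 → 1
L = 10/71 + 25/71 + 30/71 + 41/71 + 1 = 177/71 ≈ 2.493 bits/symbol.

2.493 bits/symbol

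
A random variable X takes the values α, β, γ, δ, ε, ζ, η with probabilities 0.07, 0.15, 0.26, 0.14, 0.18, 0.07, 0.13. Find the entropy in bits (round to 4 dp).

2.6780 bits

H = −Σ pᵢ log₂ pᵢ.
−0.07·log₂(0.07) = 0.2686
−0.15·log₂(0.15) = 0.4105
−0.26·log₂(0.26) = 0.5053
−0.14·log₂(0.14) = 0.3971
−0.18·log₂(0.18) = 0.4453
−0.07·log₂(0.07) = 0.2686
−0.13·log₂(0.13) = 0.3826
Sum ≈ 2.6780 → 2.6780 bits.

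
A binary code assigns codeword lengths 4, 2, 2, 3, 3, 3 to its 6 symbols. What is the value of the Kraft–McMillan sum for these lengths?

0.9375

With common denominator 2^4 = 16: Σ 2^(−ℓᵢ) = 1/16 + 4/16 + 4/16 + 2/16 + 2/16 + 2/16 = 15/16 = 0.9375.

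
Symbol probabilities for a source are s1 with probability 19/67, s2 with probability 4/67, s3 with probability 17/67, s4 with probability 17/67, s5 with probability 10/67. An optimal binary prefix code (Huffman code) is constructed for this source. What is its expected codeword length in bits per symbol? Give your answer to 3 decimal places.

Repeatedly combine the two least-probable nodes; the expected code length is the sum of the merged weights.
merge 4/67 + 10/67 → 14/67
merge 14/67 + 17/67 → 31/67
merge 17/67 + 19/67 → 36/67
merge 31/67 + 36/67 → 1
L = 14/67 + 31/67 + 36/67 + 1 = 148/67 ≈ 2.209 bits/symbol.

2.209 bits/symbol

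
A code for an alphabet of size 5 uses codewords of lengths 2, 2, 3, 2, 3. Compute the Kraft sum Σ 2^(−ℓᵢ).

With common denominator 2^3 = 8: Σ 2^(−ℓᵢ) = 2/8 + 2/8 + 1/8 + 2/8 + 1/8 = 8/8 = 1.

1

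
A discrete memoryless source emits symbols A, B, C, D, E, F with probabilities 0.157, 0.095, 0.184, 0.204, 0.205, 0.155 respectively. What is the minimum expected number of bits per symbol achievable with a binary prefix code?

2.591 bits/symbol

Repeatedly combine the two least-probable nodes; the expected code length is the sum of the merged weights.
merge 19/200 + 31/200 → 1/4
merge 157/1000 + 23/125 → 341/1000
merge 51/250 + 41/200 → 409/1000
merge 1/4 + 341/1000 → 591/1000
merge 409/1000 + 591/1000 → 1
L = 1/4 + 341/1000 + 409/1000 + 591/1000 + 1 = 2591/1000 = 2.591 bits/symbol.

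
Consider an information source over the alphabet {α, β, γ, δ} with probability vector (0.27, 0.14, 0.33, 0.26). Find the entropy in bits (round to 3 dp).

H = −Σ pᵢ log₂ pᵢ.
−0.27·log₂(0.27) = 0.5100
−0.14·log₂(0.14) = 0.3971
−0.33·log₂(0.33) = 0.5278
−0.26·log₂(0.26) = 0.5053
Sum ≈ 1.9402 → 1.940 bits.

1.940 bits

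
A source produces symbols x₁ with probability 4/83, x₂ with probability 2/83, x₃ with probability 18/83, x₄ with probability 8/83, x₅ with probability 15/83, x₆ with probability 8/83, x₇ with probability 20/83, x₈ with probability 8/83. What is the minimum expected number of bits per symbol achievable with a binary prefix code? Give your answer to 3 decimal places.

2.783 bits/symbol

Repeatedly combine the two least-probable nodes; the expected code length is the sum of the merged weights.
merge 2/83 + 4/83 → 6/83
merge 6/83 + 8/83 → 14/83
merge 8/83 + 8/83 → 16/83
merge 14/83 + 15/83 → 29/83
merge 16/83 + 18/83 → 34/83
merge 20/83 + 29/83 → 49/83
merge 34/83 + 49/83 → 1
L = 6/83 + 14/83 + 16/83 + 29/83 + 34/83 + 49/83 + 1 = 231/83 ≈ 2.783 bits/symbol.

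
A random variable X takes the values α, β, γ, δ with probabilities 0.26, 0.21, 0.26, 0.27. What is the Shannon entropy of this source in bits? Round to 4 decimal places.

1.9934 bits

H = −Σ pᵢ log₂ pᵢ.
−0.26·log₂(0.26) = 0.5053
−0.21·log₂(0.21) = 0.4728
−0.26·log₂(0.26) = 0.5053
−0.27·log₂(0.27) = 0.5100
Sum ≈ 1.9934 → 1.9934 bits.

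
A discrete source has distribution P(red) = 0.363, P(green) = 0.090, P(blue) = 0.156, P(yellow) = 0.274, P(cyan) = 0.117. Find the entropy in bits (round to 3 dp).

2.135 bits

H = −Σ pᵢ log₂ pᵢ.
−0.363·log₂(0.363) = 0.5307
−0.090·log₂(0.090) = 0.3127
−0.156·log₂(0.156) = 0.4181
−0.274·log₂(0.274) = 0.5118
−0.117·log₂(0.117) = 0.3622
Sum ≈ 2.1354 → 2.135 bits.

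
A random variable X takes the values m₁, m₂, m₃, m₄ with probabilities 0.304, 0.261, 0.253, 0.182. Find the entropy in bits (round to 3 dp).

H = −Σ pᵢ log₂ pᵢ.
−0.304·log₂(0.304) = 0.5222
−0.261·log₂(0.261) = 0.5058
−0.253·log₂(0.253) = 0.5016
−0.182·log₂(0.182) = 0.4474
Sum ≈ 1.9770 → 1.977 bits.

1.977 bits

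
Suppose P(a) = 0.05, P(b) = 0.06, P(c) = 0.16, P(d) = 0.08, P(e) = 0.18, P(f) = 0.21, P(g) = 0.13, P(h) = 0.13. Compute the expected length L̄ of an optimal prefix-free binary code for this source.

Repeatedly combine the two least-probable nodes; the expected code length is the sum of the merged weights.
merge 1/20 + 3/50 → 11/100
merge 2/25 + 11/100 → 19/100
merge 13/100 + 13/100 → 13/50
merge 4/25 + 9/50 → 17/50
merge 19/100 + 21/100 → 2/5
merge 13/50 + 17/50 → 3/5
merge 2/5 + 3/5 → 1
L = 11/100 + 19/100 + 13/50 + 17/50 + 2/5 + 3/5 + 1 = 29/10 = 2.9 bits/symbol.

2.9 bits/symbol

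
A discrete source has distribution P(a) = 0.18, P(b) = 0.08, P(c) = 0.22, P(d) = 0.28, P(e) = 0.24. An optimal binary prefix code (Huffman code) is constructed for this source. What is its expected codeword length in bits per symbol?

2.26 bits/symbol

Repeatedly combine the two least-probable nodes; the expected code length is the sum of the merged weights.
merge 2/25 + 9/50 → 13/50
merge 11/50 + 6/25 → 23/50
merge 13/50 + 7/25 → 27/50
merge 23/50 + 27/50 → 1
L = 13/50 + 23/50 + 27/50 + 1 = 113/50 = 2.26 bits/symbol.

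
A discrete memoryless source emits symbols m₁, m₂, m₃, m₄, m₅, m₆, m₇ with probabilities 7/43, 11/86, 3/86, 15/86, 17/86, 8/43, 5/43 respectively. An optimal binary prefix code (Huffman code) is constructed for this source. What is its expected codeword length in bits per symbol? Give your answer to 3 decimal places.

Repeatedly combine the two least-probable nodes; the expected code length is the sum of the merged weights.
merge 3/86 + 5/43 → 13/86
merge 11/86 + 13/86 → 12/43
merge 7/43 + 15/86 → 29/86
merge 8/43 + 17/86 → 33/86
merge 12/43 + 29/86 → 53/86
merge 33/86 + 53/86 → 1
L = 13/86 + 12/43 + 29/86 + 33/86 + 53/86 + 1 = 119/43 ≈ 2.767 bits/symbol.

2.767 bits/symbol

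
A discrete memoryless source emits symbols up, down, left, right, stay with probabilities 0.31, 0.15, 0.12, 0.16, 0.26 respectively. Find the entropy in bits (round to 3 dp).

2.230 bits

H = −Σ pᵢ log₂ pᵢ.
−0.31·log₂(0.31) = 0.5238
−0.15·log₂(0.15) = 0.4105
−0.12·log₂(0.12) = 0.3671
−0.16·log₂(0.16) = 0.4230
−0.26·log₂(0.26) = 0.5053
Sum ≈ 2.2297 → 2.230 bits.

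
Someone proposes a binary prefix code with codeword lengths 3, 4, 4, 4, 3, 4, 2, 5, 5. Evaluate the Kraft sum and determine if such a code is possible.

With common denominator 2^5 = 32: Σ 2^(−ℓᵢ) = 4/32 + 2/32 + 2/32 + 2/32 + 4/32 + 2/32 + 8/32 + 1/32 + 1/32 = 26/32 = 0.8125.
Kraft's inequality requires Σ ≤ 1; here Σ = 0.8125 ≤ 1, so such a prefix code exists.

0.8125; yes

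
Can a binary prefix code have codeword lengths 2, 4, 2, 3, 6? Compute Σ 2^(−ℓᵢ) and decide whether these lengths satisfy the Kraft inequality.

0.703125; yes

With common denominator 2^6 = 64: Σ 2^(−ℓᵢ) = 16/64 + 4/64 + 16/64 + 8/64 + 1/64 = 45/64 = 0.703125.
Kraft's inequality requires Σ ≤ 1; here Σ = 0.703125 ≤ 1, so such a prefix code exists.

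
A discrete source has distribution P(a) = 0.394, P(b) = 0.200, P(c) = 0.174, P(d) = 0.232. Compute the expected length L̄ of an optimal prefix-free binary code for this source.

1.98 bits/symbol

Repeatedly combine the two least-probable nodes; the expected code length is the sum of the merged weights.
merge 87/500 + 1/5 → 187/500
merge 29/125 + 187/500 → 303/500
merge 197/500 + 303/500 → 1
L = 187/500 + 303/500 + 1 = 99/50 = 1.98 bits/symbol.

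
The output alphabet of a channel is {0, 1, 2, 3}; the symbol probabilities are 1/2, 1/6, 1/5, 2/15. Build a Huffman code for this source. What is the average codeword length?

Repeatedly combine the two least-probable nodes; the expected code length is the sum of the merged weights.
merge 2/15 + 1/6 → 3/10
merge 1/5 + 3/10 → 1/2
merge 1/2 + 1/2 → 1
L = 3/10 + 1/2 + 1 = 9/5 = 1.8 bits/symbol.

1.8 bits/symbol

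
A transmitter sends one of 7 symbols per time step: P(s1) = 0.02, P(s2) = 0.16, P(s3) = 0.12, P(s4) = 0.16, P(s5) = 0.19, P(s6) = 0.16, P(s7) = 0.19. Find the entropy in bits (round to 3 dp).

H = −Σ pᵢ log₂ pᵢ.
−0.02·log₂(0.02) = 0.1129
−0.16·log₂(0.16) = 0.4230
−0.12·log₂(0.12) = 0.3671
−0.16·log₂(0.16) = 0.4230
−0.19·log₂(0.19) = 0.4552
−0.16·log₂(0.16) = 0.4230
−0.19·log₂(0.19) = 0.4552
Sum ≈ 2.6594 → 2.659 bits.

2.659 bits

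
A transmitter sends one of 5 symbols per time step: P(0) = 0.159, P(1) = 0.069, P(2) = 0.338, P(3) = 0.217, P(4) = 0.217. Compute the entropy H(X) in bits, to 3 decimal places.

2.174 bits

H = −Σ pᵢ log₂ pᵢ.
−0.159·log₂(0.159) = 0.4218
−0.069·log₂(0.069) = 0.2662
−0.338·log₂(0.338) = 0.5289
−0.217·log₂(0.217) = 0.4783
−0.217·log₂(0.217) = 0.4783
Sum ≈ 2.1735 → 2.174 bits.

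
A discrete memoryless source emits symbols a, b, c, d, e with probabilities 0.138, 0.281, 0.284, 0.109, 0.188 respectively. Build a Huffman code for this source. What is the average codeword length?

Repeatedly combine the two least-probable nodes; the expected code length is the sum of the merged weights.
merge 109/1000 + 69/500 → 247/1000
merge 47/250 + 247/1000 → 87/200
merge 281/1000 + 71/250 → 113/200
merge 87/200 + 113/200 → 1
L = 247/1000 + 87/200 + 113/200 + 1 = 2247/1000 = 2.247 bits/symbol.

2.247 bits/symbol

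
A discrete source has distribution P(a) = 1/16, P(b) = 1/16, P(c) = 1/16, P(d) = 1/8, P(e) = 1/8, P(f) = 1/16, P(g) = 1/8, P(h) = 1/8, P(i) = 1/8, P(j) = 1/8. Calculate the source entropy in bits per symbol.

3.25 bits

Each probability is a power of 1/2, so log₂(1/p) is an integer.
H = Σ p·log₂(1/p) = 1/16·4 + 1/16·4 + 1/16·4 + 1/8·3 + 1/8·3 + 1/16·4 + 1/8·3 + 1/8·3 + 1/8·3 + 1/8·3 = 3.25 bits.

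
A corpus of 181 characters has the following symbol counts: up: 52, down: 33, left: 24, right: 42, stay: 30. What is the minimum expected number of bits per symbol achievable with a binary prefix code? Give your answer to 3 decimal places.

Probabilities are the counts divided by 181.
Repeatedly combine the two least-probable nodes; the expected code length is the sum of the merged weights.
merge 24/181 + 30/181 → 54/181
merge 33/181 + 42/181 → 75/181
merge 52/181 + 54/181 → 106/181
merge 75/181 + 106/181 → 1
L = 54/181 + 75/181 + 106/181 + 1 = 416/181 ≈ 2.298 bits/symbol.

2.298 bits/symbol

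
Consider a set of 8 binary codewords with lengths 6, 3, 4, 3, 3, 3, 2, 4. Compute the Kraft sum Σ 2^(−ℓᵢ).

With common denominator 2^6 = 64: Σ 2^(−ℓᵢ) = 1/64 + 8/64 + 4/64 + 8/64 + 8/64 + 8/64 + 16/64 + 4/64 = 57/64 = 0.890625.

0.890625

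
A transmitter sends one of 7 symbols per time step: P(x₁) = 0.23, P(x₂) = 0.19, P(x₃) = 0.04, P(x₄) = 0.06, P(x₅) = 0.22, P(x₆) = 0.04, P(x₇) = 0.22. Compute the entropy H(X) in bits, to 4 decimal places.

2.5191 bits

H = −Σ pᵢ log₂ pᵢ.
−0.23·log₂(0.23) = 0.4877
−0.19·log₂(0.19) = 0.4552
−0.04·log₂(0.04) = 0.1858
−0.06·log₂(0.06) = 0.2435
−0.22·log₂(0.22) = 0.4806
−0.04·log₂(0.04) = 0.1858
−0.22·log₂(0.22) = 0.4806
Sum ≈ 2.5191 → 2.5191 bits.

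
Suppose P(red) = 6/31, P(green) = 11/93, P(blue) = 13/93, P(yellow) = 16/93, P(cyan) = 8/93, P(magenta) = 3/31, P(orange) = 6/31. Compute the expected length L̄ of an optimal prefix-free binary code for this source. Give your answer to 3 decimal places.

2.796 bits/symbol

Repeatedly combine the two least-probable nodes; the expected code length is the sum of the merged weights.
merge 8/93 + 3/31 → 17/93
merge 11/93 + 13/93 → 8/31
merge 16/93 + 17/93 → 11/31
merge 6/31 + 6/31 → 12/31
merge 8/31 + 11/31 → 19/31
merge 12/31 + 19/31 → 1
L = 17/93 + 8/31 + 11/31 + 12/31 + 19/31 + 1 = 260/93 ≈ 2.796 bits/symbol.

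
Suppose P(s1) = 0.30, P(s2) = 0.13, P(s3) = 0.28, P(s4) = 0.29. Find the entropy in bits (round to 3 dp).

H = −Σ pᵢ log₂ pᵢ.
−0.30·log₂(0.30) = 0.5211
−0.13·log₂(0.13) = 0.3826
−0.28·log₂(0.28) = 0.5142
−0.29·log₂(0.29) = 0.5179
Sum ≈ 1.9359 → 1.936 bits.

1.936 bits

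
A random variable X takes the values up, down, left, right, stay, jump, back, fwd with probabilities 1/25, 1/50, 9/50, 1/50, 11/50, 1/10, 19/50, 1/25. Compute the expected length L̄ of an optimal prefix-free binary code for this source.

2.46 bits/symbol

Repeatedly combine the two least-probable nodes; the expected code length is the sum of the merged weights.
merge 1/50 + 1/50 → 1/25
merge 1/25 + 1/25 → 2/25
merge 1/25 + 2/25 → 3/25
merge 1/10 + 3/25 → 11/50
merge 9/50 + 11/50 → 2/5
merge 11/50 + 19/50 → 3/5
merge 2/5 + 3/5 → 1
L = 1/25 + 2/25 + 3/25 + 11/50 + 2/5 + 3/5 + 1 = 123/50 = 2.46 bits/symbol.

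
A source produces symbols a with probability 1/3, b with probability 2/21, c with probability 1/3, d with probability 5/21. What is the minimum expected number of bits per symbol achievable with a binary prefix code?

Repeatedly combine the two least-probable nodes; the expected code length is the sum of the merged weights.
merge 2/21 + 5/21 → 1/3
merge 1/3 + 1/3 → 2/3
merge 1/3 + 2/3 → 1
L = 1/3 + 2/3 + 1 = 2 bits/symbol.

2 bits/symbol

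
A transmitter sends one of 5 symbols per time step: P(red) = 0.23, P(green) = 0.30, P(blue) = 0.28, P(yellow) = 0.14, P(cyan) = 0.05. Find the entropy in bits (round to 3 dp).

2.136 bits

H = −Σ pᵢ log₂ pᵢ.
−0.23·log₂(0.23) = 0.4877
−0.30·log₂(0.30) = 0.5211
−0.28·log₂(0.28) = 0.5142
−0.14·log₂(0.14) = 0.3971
−0.05·log₂(0.05) = 0.2161
Sum ≈ 2.1362 → 2.136 bits.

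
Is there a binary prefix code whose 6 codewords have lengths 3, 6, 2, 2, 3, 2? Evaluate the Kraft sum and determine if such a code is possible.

With common denominator 2^6 = 64: Σ 2^(−ℓᵢ) = 8/64 + 1/64 + 16/64 + 16/64 + 8/64 + 16/64 = 65/64 = 1.015625.
Kraft's inequality requires Σ ≤ 1; here Σ = 1.015625 > 1, so no such prefix code exists.

1.015625; no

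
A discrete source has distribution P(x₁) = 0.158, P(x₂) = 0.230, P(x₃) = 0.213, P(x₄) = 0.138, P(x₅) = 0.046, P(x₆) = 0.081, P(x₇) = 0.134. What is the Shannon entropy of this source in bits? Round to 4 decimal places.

2.6644 bits

H = −Σ pᵢ log₂ pᵢ.
−0.158·log₂(0.158) = 0.4206
−0.230·log₂(0.230) = 0.4877
−0.213·log₂(0.213) = 0.4752
−0.138·log₂(0.138) = 0.3943
−0.046·log₂(0.046) = 0.2043
−0.081·log₂(0.081) = 0.2937
−0.134·log₂(0.134) = 0.3886
Sum ≈ 2.6644 → 2.6644 bits.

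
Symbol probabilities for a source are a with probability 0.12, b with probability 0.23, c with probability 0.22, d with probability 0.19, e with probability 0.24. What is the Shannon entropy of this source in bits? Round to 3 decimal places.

H = −Σ pᵢ log₂ pᵢ.
−0.12·log₂(0.12) = 0.3671
−0.23·log₂(0.23) = 0.4877
−0.22·log₂(0.22) = 0.4806
−0.19·log₂(0.19) = 0.4552
−0.24·log₂(0.24) = 0.4941
Sum ≈ 2.2847 → 2.285 bits.

2.285 bits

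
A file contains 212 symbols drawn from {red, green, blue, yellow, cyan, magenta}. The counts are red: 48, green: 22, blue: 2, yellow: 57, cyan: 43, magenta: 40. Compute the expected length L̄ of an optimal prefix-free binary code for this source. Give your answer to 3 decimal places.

2.415 bits/symbol

Probabilities are the counts divided by 212.
Repeatedly combine the two least-probable nodes; the expected code length is the sum of the merged weights.
merge 1/106 + 11/106 → 6/53
merge 6/53 + 10/53 → 16/53
merge 43/212 + 12/53 → 91/212
merge 57/212 + 16/53 → 121/212
merge 91/212 + 121/212 → 1
L = 6/53 + 16/53 + 91/212 + 121/212 + 1 = 128/53 ≈ 2.415 bits/symbol.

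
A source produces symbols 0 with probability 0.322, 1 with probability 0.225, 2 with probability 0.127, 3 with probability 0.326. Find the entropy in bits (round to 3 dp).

1.916 bits

H = −Σ pᵢ log₂ pᵢ.
−0.322·log₂(0.322) = 0.5264
−0.225·log₂(0.225) = 0.4842
−0.127·log₂(0.127) = 0.3781
−0.326·log₂(0.326) = 0.5272
Sum ≈ 1.9159 → 1.916 bits.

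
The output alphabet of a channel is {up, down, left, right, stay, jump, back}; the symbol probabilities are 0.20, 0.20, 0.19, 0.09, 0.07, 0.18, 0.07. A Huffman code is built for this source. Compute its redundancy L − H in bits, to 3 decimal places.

Entropy H = −Σ p log₂ p ≈ 2.6791 bits.
Huffman merges: 7/100+7/100→7/50; 9/100+7/50→23/100; 9/50+19/100→37/100; 1/5+1/5→2/5; 23/100+37/100→3/5; 2/5+3/5→1. L = 137/50 ≈ 2.7400.
L − H = 2.7400 − 2.6791 = 0.061 bits.

0.061 bits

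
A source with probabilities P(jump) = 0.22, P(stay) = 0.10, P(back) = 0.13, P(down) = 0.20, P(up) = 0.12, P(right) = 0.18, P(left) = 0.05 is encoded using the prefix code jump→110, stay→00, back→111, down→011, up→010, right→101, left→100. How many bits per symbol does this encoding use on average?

2.9 bits/symbol

L̄ = Σ pᵢ·ℓᵢ = 0.22·3 + 0.10·2 + 0.13·3 + 0.20·3 + 0.12·3 + 0.18·3 + 0.05·3 = 2.9 bits/symbol.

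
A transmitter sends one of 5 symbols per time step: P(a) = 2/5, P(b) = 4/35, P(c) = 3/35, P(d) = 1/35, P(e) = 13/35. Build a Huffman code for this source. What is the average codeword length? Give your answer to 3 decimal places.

1.943 bits/symbol

Repeatedly combine the two least-probable nodes; the expected code length is the sum of the merged weights.
merge 1/35 + 3/35 → 4/35
merge 4/35 + 4/35 → 8/35
merge 8/35 + 13/35 → 3/5
merge 2/5 + 3/5 → 1
L = 4/35 + 8/35 + 3/5 + 1 = 68/35 ≈ 1.943 bits/symbol.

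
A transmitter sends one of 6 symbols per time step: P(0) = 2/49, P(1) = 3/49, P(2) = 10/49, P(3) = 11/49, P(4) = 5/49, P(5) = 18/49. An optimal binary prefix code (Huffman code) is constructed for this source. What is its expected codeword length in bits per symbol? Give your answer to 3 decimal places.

2.306 bits/symbol

Repeatedly combine the two least-probable nodes; the expected code length is the sum of the merged weights.
merge 2/49 + 3/49 → 5/49
merge 5/49 + 5/49 → 10/49
merge 10/49 + 10/49 → 20/49
merge 11/49 + 18/49 → 29/49
merge 20/49 + 29/49 → 1
L = 5/49 + 10/49 + 20/49 + 29/49 + 1 = 113/49 ≈ 2.306 bits/symbol.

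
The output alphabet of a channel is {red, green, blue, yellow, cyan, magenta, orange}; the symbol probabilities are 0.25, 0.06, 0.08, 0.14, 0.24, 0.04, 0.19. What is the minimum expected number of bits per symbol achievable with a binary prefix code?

Repeatedly combine the two least-probable nodes; the expected code length is the sum of the merged weights.
merge 1/25 + 3/50 → 1/10
merge 2/25 + 1/10 → 9/50
merge 7/50 + 9/50 → 8/25
merge 19/100 + 6/25 → 43/100
merge 1/4 + 8/25 → 57/100
merge 43/100 + 57/100 → 1
L = 1/10 + 9/50 + 8/25 + 43/100 + 57/100 + 1 = 13/5 = 2.6 bits/symbol.

2.6 bits/symbol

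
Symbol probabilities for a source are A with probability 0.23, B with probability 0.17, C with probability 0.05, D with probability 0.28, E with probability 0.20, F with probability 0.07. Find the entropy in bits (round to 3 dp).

2.386 bits

H = −Σ pᵢ log₂ pᵢ.
−0.23·log₂(0.23) = 0.4877
−0.17·log₂(0.17) = 0.4346
−0.05·log₂(0.05) = 0.2161
−0.28·log₂(0.28) = 0.5142
−0.20·log₂(0.20) = 0.4644
−0.07·log₂(0.07) = 0.2686
Sum ≈ 2.3855 → 2.386 bits.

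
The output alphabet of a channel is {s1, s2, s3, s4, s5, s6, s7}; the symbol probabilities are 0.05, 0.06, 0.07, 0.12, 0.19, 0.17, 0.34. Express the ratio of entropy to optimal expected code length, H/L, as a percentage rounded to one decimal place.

97.5%

Entropy H = −Σ p log₂ p ≈ 2.5142 bits.
Huffman merges: 1/20+3/50→11/100; 7/100+11/100→9/50; 3/25+17/100→29/100; 9/50+19/100→37/100; 29/100+17/50→63/100; 37/100+63/100→1. L = 129/50 ≈ 2.5800.
Efficiency = H/L = 2.5142/2.5800 = 97.5%.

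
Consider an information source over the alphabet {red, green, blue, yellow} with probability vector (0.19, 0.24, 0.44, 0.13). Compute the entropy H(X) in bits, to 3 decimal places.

H = −Σ pᵢ log₂ pᵢ.
−0.19·log₂(0.19) = 0.4552
−0.24·log₂(0.24) = 0.4941
−0.44·log₂(0.44) = 0.5211
−0.13·log₂(0.13) = 0.3826
Sum ≈ 1.8532 → 1.853 bits.

1.853 bits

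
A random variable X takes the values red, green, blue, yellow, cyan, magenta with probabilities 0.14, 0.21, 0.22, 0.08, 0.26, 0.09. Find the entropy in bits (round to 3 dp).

2.460 bits

H = −Σ pᵢ log₂ pᵢ.
−0.14·log₂(0.14) = 0.3971
−0.21·log₂(0.21) = 0.4728
−0.22·log₂(0.22) = 0.4806
−0.08·log₂(0.08) = 0.2915
−0.26·log₂(0.26) = 0.5053
−0.09·log₂(0.09) = 0.3127
Sum ≈ 2.4600 → 2.460 bits.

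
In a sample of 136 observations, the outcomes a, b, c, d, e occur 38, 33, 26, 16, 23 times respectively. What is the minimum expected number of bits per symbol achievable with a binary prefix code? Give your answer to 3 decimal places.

2.287 bits/symbol

Probabilities are the counts divided by 136.
Repeatedly combine the two least-probable nodes; the expected code length is the sum of the merged weights.
merge 2/17 + 23/136 → 39/136
merge 13/68 + 33/136 → 59/136
merge 19/68 + 39/136 → 77/136
merge 59/136 + 77/136 → 1
L = 39/136 + 59/136 + 77/136 + 1 = 311/136 ≈ 2.287 bits/symbol.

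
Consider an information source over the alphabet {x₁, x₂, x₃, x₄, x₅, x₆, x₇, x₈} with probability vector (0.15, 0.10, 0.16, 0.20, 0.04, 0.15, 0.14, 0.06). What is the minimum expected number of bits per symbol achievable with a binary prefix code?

Repeatedly combine the two least-probable nodes; the expected code length is the sum of the merged weights.
merge 1/25 + 3/50 → 1/10
merge 1/10 + 1/10 → 1/5
merge 7/50 + 3/20 → 29/100
merge 3/20 + 4/25 → 31/100
merge 1/5 + 1/5 → 2/5
merge 29/100 + 31/100 → 3/5
merge 2/5 + 3/5 → 1
L = 1/10 + 1/5 + 29/100 + 31/100 + 2/5 + 3/5 + 1 = 29/10 = 2.9 bits/symbol.

2.9 bits/symbol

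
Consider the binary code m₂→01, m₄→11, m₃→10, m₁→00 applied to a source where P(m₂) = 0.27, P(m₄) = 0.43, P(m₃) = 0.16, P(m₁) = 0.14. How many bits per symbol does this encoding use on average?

L̄ = Σ pᵢ·ℓᵢ = 0.27·2 + 0.43·2 + 0.16·2 + 0.14·2 = 2 bits/symbol.

2 bits/symbol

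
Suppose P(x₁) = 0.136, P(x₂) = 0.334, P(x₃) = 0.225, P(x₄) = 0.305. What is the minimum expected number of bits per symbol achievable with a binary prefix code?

2 bits/symbol

Repeatedly combine the two least-probable nodes; the expected code length is the sum of the merged weights.
merge 17/125 + 9/40 → 361/1000
merge 61/200 + 167/500 → 639/1000
merge 361/1000 + 639/1000 → 1
L = 361/1000 + 639/1000 + 1 = 2 bits/symbol.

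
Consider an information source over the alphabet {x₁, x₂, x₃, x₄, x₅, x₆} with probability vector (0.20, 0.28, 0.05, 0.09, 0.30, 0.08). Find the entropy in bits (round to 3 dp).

2.320 bits

H = −Σ pᵢ log₂ pᵢ.
−0.20·log₂(0.20) = 0.4644
−0.28·log₂(0.28) = 0.5142
−0.05·log₂(0.05) = 0.2161
−0.09·log₂(0.09) = 0.3127
−0.30·log₂(0.30) = 0.5211
−0.08·log₂(0.08) = 0.2915
Sum ≈ 2.3200 → 2.320 bits.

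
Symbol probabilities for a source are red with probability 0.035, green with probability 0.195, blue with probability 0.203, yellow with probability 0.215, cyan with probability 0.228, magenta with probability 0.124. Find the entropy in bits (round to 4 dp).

H = −Σ pᵢ log₂ pᵢ.
−0.035·log₂(0.035) = 0.1693
−0.195·log₂(0.195) = 0.4599
−0.203·log₂(0.203) = 0.4670
−0.215·log₂(0.215) = 0.4768
−0.228·log₂(0.228) = 0.4863
−0.124·log₂(0.124) = 0.3734
Sum ≈ 2.4327 → 2.4327 bits.

2.4327 bits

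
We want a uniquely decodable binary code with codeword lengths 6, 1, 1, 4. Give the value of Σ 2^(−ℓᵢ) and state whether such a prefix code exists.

1.078125; no

With common denominator 2^6 = 64: Σ 2^(−ℓᵢ) = 1/64 + 32/64 + 32/64 + 4/64 = 69/64 = 1.078125.
Kraft's inequality requires Σ ≤ 1; here Σ = 1.078125 > 1, so no such prefix code exists.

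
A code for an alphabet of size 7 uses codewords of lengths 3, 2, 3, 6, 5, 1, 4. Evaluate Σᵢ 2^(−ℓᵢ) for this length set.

1.109375

With common denominator 2^6 = 64: Σ 2^(−ℓᵢ) = 8/64 + 16/64 + 8/64 + 1/64 + 2/64 + 32/64 + 4/64 = 71/64 = 1.109375.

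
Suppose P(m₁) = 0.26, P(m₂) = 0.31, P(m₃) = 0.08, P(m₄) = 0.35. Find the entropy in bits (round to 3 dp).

H = −Σ pᵢ log₂ pᵢ.
−0.26·log₂(0.26) = 0.5053
−0.31·log₂(0.31) = 0.5238
−0.08·log₂(0.08) = 0.2915
−0.35·log₂(0.35) = 0.5301
Sum ≈ 1.8507 → 1.851 bits.

1.851 bits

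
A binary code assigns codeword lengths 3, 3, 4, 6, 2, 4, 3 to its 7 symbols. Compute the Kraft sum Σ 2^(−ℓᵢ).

0.765625

With common denominator 2^6 = 64: Σ 2^(−ℓᵢ) = 8/64 + 8/64 + 4/64 + 1/64 + 16/64 + 4/64 + 8/64 = 49/64 = 0.765625.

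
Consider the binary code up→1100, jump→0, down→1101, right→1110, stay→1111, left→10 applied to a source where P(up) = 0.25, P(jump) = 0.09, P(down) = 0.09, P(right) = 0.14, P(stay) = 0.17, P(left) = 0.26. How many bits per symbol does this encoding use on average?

3.21 bits/symbol

L̄ = Σ pᵢ·ℓᵢ = 0.25·4 + 0.09·1 + 0.09·4 + 0.14·4 + 0.17·4 + 0.26·2 = 3.21 bits/symbol.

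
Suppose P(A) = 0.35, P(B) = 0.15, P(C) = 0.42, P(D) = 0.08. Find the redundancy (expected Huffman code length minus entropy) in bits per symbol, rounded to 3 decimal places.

0.052 bits

Entropy H = −Σ p log₂ p ≈ 1.7578 bits.
Huffman merges: 2/25+3/20→23/100; 23/100+7/20→29/50; 21/50+29/50→1. L = 181/100 ≈ 1.8100.
L − H = 1.8100 − 1.7578 = 0.052 bits.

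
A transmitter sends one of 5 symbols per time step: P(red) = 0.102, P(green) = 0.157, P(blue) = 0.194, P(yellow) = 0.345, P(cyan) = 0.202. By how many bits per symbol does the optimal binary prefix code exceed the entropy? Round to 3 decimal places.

Entropy H = −Σ p log₂ p ≈ 2.2101 bits.
Huffman merges: 51/500+157/1000→259/1000; 97/500+101/500→99/250; 259/1000+69/200→151/250; 99/250+151/250→1. L = 2259/1000 ≈ 2.2590.
L − H = 2.2590 − 2.2101 = 0.049 bits.

0.049 bits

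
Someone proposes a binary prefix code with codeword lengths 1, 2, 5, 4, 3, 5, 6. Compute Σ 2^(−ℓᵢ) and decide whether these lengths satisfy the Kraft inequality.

With common denominator 2^6 = 64: Σ 2^(−ℓᵢ) = 32/64 + 16/64 + 2/64 + 4/64 + 8/64 + 2/64 + 1/64 = 65/64 = 1.015625.
Kraft's inequality requires Σ ≤ 1; here Σ = 1.015625 > 1, so no such prefix code exists.

1.015625; no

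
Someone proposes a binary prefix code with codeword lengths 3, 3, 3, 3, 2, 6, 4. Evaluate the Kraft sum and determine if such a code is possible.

With common denominator 2^6 = 64: Σ 2^(−ℓᵢ) = 8/64 + 8/64 + 8/64 + 8/64 + 16/64 + 1/64 + 4/64 = 53/64 = 0.828125.
Kraft's inequality requires Σ ≤ 1; here Σ = 0.828125 ≤ 1, so such a prefix code exists.

0.828125; yes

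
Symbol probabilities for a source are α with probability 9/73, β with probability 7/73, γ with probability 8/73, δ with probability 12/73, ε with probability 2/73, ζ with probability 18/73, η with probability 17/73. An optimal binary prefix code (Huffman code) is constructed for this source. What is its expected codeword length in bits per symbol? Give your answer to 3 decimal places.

2.644 bits/symbol

Repeatedly combine the two least-probable nodes; the expected code length is the sum of the merged weights.
merge 2/73 + 7/73 → 9/73
merge 8/73 + 9/73 → 17/73
merge 9/73 + 12/73 → 21/73
merge 17/73 + 17/73 → 34/73
merge 18/73 + 21/73 → 39/73
merge 34/73 + 39/73 → 1
L = 9/73 + 17/73 + 21/73 + 34/73 + 39/73 + 1 = 193/73 ≈ 2.644 bits/symbol.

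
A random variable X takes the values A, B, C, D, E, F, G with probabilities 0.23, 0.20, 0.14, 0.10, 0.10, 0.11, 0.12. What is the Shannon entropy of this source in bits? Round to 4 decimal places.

H = −Σ pᵢ log₂ pᵢ.
−0.23·log₂(0.23) = 0.4877
−0.20·log₂(0.20) = 0.4644
−0.14·log₂(0.14) = 0.3971
−0.10·log₂(0.10) = 0.3322
−0.10·log₂(0.10) = 0.3322
−0.11·log₂(0.11) = 0.3503
−0.12·log₂(0.12) = 0.3671
Sum ≈ 2.7309 → 2.7309 bits.

2.7309 bits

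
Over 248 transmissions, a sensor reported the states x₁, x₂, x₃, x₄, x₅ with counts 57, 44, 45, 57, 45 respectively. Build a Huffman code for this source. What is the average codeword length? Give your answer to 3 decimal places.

2.359 bits/symbol

Probabilities are the counts divided by 248.
Repeatedly combine the two least-probable nodes; the expected code length is the sum of the merged weights.
merge 11/62 + 45/248 → 89/248
merge 45/248 + 57/248 → 51/124
merge 57/248 + 89/248 → 73/124
merge 51/124 + 73/124 → 1
L = 89/248 + 51/124 + 73/124 + 1 = 585/248 ≈ 2.359 bits/symbol.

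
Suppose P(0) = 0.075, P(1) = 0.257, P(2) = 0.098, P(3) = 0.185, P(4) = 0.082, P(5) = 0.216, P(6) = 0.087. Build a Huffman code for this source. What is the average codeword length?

2.684 bits/symbol

Repeatedly combine the two least-probable nodes; the expected code length is the sum of the merged weights.
merge 3/40 + 41/500 → 157/1000
merge 87/1000 + 49/500 → 37/200
merge 157/1000 + 37/200 → 171/500
merge 37/200 + 27/125 → 401/1000
merge 257/1000 + 171/500 → 599/1000
merge 401/1000 + 599/1000 → 1
L = 157/1000 + 37/200 + 171/500 + 401/1000 + 599/1000 + 1 = 671/250 = 2.684 bits/symbol.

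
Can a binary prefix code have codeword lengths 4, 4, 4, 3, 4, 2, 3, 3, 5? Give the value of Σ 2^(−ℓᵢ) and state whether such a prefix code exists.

With common denominator 2^5 = 32: Σ 2^(−ℓᵢ) = 2/32 + 2/32 + 2/32 + 4/32 + 2/32 + 8/32 + 4/32 + 4/32 + 1/32 = 29/32 = 0.90625.
Kraft's inequality requires Σ ≤ 1; here Σ = 0.90625 ≤ 1, so such a prefix code exists.

0.90625; yes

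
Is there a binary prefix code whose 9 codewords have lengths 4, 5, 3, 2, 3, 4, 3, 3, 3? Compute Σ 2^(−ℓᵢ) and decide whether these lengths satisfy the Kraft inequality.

With common denominator 2^5 = 32: Σ 2^(−ℓᵢ) = 2/32 + 1/32 + 4/32 + 8/32 + 4/32 + 2/32 + 4/32 + 4/32 + 4/32 = 33/32 = 1.03125.
Kraft's inequality requires Σ ≤ 1; here Σ = 1.03125 > 1, so no such prefix code exists.

1.03125; no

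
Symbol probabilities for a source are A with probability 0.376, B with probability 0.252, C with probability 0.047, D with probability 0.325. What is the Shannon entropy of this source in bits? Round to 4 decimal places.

1.7660 bits

H = −Σ pᵢ log₂ pᵢ.
−0.376·log₂(0.376) = 0.5306
−0.252·log₂(0.252) = 0.5011
−0.047·log₂(0.047) = 0.2073
−0.325·log₂(0.325) = 0.5270
Sum ≈ 1.7660 → 1.7660 bits.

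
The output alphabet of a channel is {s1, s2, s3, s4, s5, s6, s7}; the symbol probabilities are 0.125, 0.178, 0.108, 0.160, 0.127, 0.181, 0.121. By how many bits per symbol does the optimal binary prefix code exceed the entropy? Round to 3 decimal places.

Entropy H = −Σ p log₂ p ≈ 2.7811 bits.
Huffman merges: 27/250+121/1000→229/1000; 1/8+127/1000→63/250; 4/25+89/500→169/500; 181/1000+229/1000→41/100; 63/250+169/500→59/100; 41/100+59/100→1. L = 2819/1000 ≈ 2.8190.
L − H = 2.8190 − 2.7811 = 0.038 bits.

0.038 bits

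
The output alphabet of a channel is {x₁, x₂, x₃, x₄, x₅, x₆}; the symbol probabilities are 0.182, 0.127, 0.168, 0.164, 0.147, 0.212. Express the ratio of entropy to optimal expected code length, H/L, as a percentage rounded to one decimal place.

Entropy H = −Σ p log₂ p ≈ 2.5666 bits.
Huffman merges: 127/1000+147/1000→137/500; 41/250+21/125→83/250; 91/500+53/250→197/500; 137/500+83/250→303/500; 197/500+303/500→1. L = 1303/500 ≈ 2.6060.
Efficiency = H/L = 2.5666/2.6060 = 98.5%.

98.5%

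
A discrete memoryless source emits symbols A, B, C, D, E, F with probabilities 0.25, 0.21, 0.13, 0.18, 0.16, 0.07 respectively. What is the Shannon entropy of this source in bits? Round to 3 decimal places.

H = −Σ pᵢ log₂ pᵢ.
−0.25·log₂(0.25) = 0.5000
−0.21·log₂(0.21) = 0.4728
−0.13·log₂(0.13) = 0.3826
−0.18·log₂(0.18) = 0.4453
−0.16·log₂(0.16) = 0.4230
−0.07·log₂(0.07) = 0.2686
Sum ≈ 2.4923 → 2.492 bits.

2.492 bits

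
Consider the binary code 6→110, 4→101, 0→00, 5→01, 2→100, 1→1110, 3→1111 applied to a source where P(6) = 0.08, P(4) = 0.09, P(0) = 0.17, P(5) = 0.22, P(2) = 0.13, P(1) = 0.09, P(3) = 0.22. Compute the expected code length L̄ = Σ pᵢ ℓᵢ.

L̄ = Σ pᵢ·ℓᵢ = 0.08·3 + 0.09·3 + 0.17·2 + 0.22·2 + 0.13·3 + 0.09·4 + 0.22·4 = 2.92 bits/symbol.

2.92 bits/symbol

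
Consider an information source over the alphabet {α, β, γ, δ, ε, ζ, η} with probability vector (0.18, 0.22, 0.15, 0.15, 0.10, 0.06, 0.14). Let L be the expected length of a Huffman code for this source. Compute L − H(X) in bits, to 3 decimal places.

0.040 bits

Entropy H = −Σ p log₂ p ≈ 2.7198 bits.
Huffman merges: 3/50+1/10→4/25; 7/50+3/20→29/100; 3/20+4/25→31/100; 9/50+11/50→2/5; 29/100+31/100→3/5; 2/5+3/5→1. L = 69/25 ≈ 2.7600.
L − H = 2.7600 − 2.7198 = 0.040 bits.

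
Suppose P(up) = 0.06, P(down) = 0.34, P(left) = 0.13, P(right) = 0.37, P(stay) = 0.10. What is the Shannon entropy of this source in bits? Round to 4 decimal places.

2.0183 bits

H = −Σ pᵢ log₂ pᵢ.
−0.06·log₂(0.06) = 0.2435
−0.34·log₂(0.34) = 0.5292
−0.13·log₂(0.13) = 0.3826
−0.37·log₂(0.37) = 0.5307
−0.10·log₂(0.10) = 0.3322
Sum ≈ 2.0183 → 2.0183 bits.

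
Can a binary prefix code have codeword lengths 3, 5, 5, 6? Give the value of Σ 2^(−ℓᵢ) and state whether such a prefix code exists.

With common denominator 2^6 = 64: Σ 2^(−ℓᵢ) = 8/64 + 2/64 + 2/64 + 1/64 = 13/64 = 0.203125.
Kraft's inequality requires Σ ≤ 1; here Σ = 0.203125 ≤ 1, so such a prefix code exists.

0.203125; yes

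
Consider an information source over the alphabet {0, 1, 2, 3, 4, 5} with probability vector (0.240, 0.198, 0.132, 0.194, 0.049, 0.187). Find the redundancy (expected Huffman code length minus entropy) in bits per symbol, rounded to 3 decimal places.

0.082 bits

Entropy H = −Σ p log₂ p ≈ 2.4669 bits.
Huffman merges: 49/1000+33/250→181/1000; 181/1000+187/1000→46/125; 97/500+99/500→49/125; 6/25+46/125→76/125; 49/125+76/125→1. L = 2549/1000 ≈ 2.5490.
L − H = 2.5490 − 2.4669 = 0.082 bits.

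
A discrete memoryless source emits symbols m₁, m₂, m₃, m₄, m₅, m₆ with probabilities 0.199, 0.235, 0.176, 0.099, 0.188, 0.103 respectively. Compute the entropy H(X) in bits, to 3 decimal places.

H = −Σ pᵢ log₂ pᵢ.
−0.199·log₂(0.199) = 0.4635
−0.235·log₂(0.235) = 0.4910
−0.176·log₂(0.176) = 0.4411
−0.099·log₂(0.099) = 0.3303
−0.188·log₂(0.188) = 0.4533
−0.103·log₂(0.103) = 0.3378
Sum ≈ 2.5170 → 2.517 bits.

2.517 bits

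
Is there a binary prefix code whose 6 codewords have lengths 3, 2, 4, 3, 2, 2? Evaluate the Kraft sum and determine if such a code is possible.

With common denominator 2^4 = 16: Σ 2^(−ℓᵢ) = 2/16 + 4/16 + 1/16 + 2/16 + 4/16 + 4/16 = 17/16 = 1.0625.
Kraft's inequality requires Σ ≤ 1; here Σ = 1.0625 > 1, so no such prefix code exists.

1.0625; no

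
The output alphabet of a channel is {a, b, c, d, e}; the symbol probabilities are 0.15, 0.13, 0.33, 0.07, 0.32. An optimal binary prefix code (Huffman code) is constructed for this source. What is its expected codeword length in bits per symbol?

2.2 bits/symbol

Repeatedly combine the two least-probable nodes; the expected code length is the sum of the merged weights.
merge 7/100 + 13/100 → 1/5
merge 3/20 + 1/5 → 7/20
merge 8/25 + 33/100 → 13/20
merge 7/20 + 13/20 → 1
L = 1/5 + 7/20 + 13/20 + 1 = 11/5 = 2.2 bits/symbol.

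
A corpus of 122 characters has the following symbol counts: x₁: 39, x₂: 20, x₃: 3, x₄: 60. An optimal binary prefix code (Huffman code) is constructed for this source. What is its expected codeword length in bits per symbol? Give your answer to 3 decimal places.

1.697 bits/symbol

Probabilities are the counts divided by 122.
Repeatedly combine the two least-probable nodes; the expected code length is the sum of the merged weights.
merge 3/122 + 10/61 → 23/122
merge 23/122 + 39/122 → 31/61
merge 30/61 + 31/61 → 1
L = 23/122 + 31/61 + 1 = 207/122 ≈ 1.697 bits/symbol.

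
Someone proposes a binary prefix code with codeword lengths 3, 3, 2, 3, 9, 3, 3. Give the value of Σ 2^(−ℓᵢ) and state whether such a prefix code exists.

0.876953125; yes

With common denominator 2^9 = 512: Σ 2^(−ℓᵢ) = 64/512 + 64/512 + 128/512 + 64/512 + 1/512 + 64/512 + 64/512 = 449/512 = 0.876953125.
Kraft's inequality requires Σ ≤ 1; here Σ = 0.876953125 ≤ 1, so such a prefix code exists.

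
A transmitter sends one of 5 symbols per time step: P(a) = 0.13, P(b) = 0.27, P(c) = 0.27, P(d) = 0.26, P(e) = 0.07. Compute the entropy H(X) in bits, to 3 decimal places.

H = −Σ pᵢ log₂ pᵢ.
−0.13·log₂(0.13) = 0.3826
−0.27·log₂(0.27) = 0.5100
−0.27·log₂(0.27) = 0.5100
−0.26·log₂(0.26) = 0.5053
−0.07·log₂(0.07) = 0.2686
Sum ≈ 2.1765 → 2.177 bits.

2.177 bits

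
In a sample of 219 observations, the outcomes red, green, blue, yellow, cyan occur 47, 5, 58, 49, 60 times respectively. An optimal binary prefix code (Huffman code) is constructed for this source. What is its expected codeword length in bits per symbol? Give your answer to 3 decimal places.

2.237 bits/symbol

Probabilities are the counts divided by 219.
Repeatedly combine the two least-probable nodes; the expected code length is the sum of the merged weights.
merge 5/219 + 47/219 → 52/219
merge 49/219 + 52/219 → 101/219
merge 58/219 + 20/73 → 118/219
merge 101/219 + 118/219 → 1
L = 52/219 + 101/219 + 118/219 + 1 = 490/219 ≈ 2.237 bits/symbol.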